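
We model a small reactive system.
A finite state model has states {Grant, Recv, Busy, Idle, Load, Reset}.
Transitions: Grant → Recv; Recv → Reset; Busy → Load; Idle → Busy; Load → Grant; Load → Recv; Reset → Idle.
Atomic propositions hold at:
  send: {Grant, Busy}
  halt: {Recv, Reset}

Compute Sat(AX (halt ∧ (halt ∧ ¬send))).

Sat(¬send) = {Recv, Idle, Load, Reset}
Sat(halt ∧ ¬send) = {Recv, Reset}
Sat(halt ∧ (halt ∧ ¬send)) = {Recv, Reset}
Sat(AX (halt ∧ (halt ∧ ¬send))) = {s : every successor in {Recv, Reset}} = {Grant, Recv}

{Grant, Recv}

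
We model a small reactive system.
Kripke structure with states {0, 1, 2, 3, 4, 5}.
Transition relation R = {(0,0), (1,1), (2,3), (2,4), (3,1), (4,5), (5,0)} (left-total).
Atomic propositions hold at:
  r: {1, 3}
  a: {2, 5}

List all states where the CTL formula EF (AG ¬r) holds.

Sat(¬r) = {0, 2, 4, 5}
AG ¬r: greatest fixpoint, start Z0 = {0, 2, 4, 5}, keep only states in Sat with every successor in Z. Z1 = {0, 4, 5}; fixed.
Sat(AG ¬r) = {0, 4, 5}
EF (AG ¬r): least fixpoint, start Z0 = {0, 4, 5}, add states with some successor in Z. Z1 = {0, 2, 4, 5}; fixed.
Sat(EF (AG ¬r)) = {0, 2, 4, 5}

{0, 2, 4, 5}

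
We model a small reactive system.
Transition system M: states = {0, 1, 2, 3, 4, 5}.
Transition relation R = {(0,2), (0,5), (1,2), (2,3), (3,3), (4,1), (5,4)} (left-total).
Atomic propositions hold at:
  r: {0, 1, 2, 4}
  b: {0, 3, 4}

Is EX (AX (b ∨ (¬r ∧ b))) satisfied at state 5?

Sat(¬r) = {3, 5}
Sat(¬r ∧ b) = {3}
Sat(b ∨ (¬r ∧ b)) = {0, 3, 4}
Sat(AX (b ∨ (¬r ∧ b))) = {s : every successor in {0, 3, 4}} = {2, 3, 5}
Sat(EX (AX (b ∨ (¬r ∧ b)))) = {s : some successor in {2, 3, 5}} = {0, 1, 2, 3}
5 ∉ Sat(EX (AX (b ∨ (¬r ∧ b)))) = {0, 1, 2, 3}, so the formula does not hold at 5.

No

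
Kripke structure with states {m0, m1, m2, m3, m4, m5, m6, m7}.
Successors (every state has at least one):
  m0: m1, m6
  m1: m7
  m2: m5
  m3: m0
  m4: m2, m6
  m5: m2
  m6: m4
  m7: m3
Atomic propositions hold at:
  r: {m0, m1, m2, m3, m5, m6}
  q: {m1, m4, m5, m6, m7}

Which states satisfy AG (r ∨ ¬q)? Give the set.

Sat(¬q) = {m0, m2, m3}
Sat(r ∨ ¬q) = {m0, m1, m2, m3, m5, m6}
AG (r ∨ ¬q): greatest fixpoint, start Z0 = {m0, m1, m2, m3, m5, m6}, keep only states in Sat with every successor in Z. Z1 = {m0, m2, m3, m5}; Z2 = {m2, m3, m5}; Z3 = {m2, m5}; fixed.
Sat(AG (r ∨ ¬q)) = {m2, m5}

{m2, m5}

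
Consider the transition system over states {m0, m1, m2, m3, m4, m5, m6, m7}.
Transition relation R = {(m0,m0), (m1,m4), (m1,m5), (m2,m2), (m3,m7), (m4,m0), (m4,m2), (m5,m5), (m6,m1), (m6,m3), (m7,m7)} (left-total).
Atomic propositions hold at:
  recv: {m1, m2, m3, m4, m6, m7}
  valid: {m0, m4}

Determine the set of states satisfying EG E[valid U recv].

{m1, m2, m3, m4, m6, m7}

E[valid U recv]: least fixpoint, start Z0 = Sat(recv) = {m1, m2, m3, m4, m6, m7}, add states in Sat(valid) with some successor in Z. Already a fixed point.
Sat(E[valid U recv]) = {m1, m2, m3, m4, m6, m7}
EG E[valid U recv]: greatest fixpoint, start Z0 = {m1, m2, m3, m4, m6, m7}, keep only states in Sat with some successor in Z. Already a fixed point.
Sat(EG E[valid U recv]) = {m1, m2, m3, m4, m6, m7}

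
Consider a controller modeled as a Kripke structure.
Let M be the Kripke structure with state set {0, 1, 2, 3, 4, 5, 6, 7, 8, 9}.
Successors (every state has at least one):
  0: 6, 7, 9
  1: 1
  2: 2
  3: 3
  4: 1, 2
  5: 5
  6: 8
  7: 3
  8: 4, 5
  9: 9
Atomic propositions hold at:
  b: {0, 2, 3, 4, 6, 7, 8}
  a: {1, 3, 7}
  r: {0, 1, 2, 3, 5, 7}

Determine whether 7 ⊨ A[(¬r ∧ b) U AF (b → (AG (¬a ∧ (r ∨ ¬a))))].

Sat(¬r) = {4, 6, 8, 9}
Sat(¬r ∧ b) = {4, 6, 8}
Sat(¬a) = {0, 2, 4, 5, 6, 8, 9}
Sat(r ∨ ¬a) = {0, 1, 2, 3, 4, 5, 6, 7, 8, 9}
Sat(¬a ∧ (r ∨ ¬a)) = {0, 2, 4, 5, 6, 8, 9}
AG (¬a ∧ (r ∨ ¬a)): greatest fixpoint, start Z0 = {0, 2, 4, 5, 6, 8, 9}, keep only states in Sat with every successor in Z. Z1 = {2, 5, 6, 8, 9}; Z2 = {2, 5, 6, 9}; Z3 = {2, 5, 9}; fixed.
Sat(AG (¬a ∧ (r ∨ ¬a))) = {2, 5, 9}
Sat(b → (AG (¬a ∧ (r ∨ ¬a)))) = {1, 2, 5, 9}
AF (b → (AG (¬a ∧ (r ∨ ¬a)))): least fixpoint, start Z0 = {1, 2, 5, 9}, add states with every successor in Z. Z1 = {1, 2, 4, 5, 9}; Z2 = {1, 2, 4, 5, 8, 9}; Z3 = {1, 2, 4, 5, 6, 8, 9}; fixed.
Sat(AF (b → (AG (¬a ∧ (r ∨ ¬a))))) = {1, 2, 4, 5, 6, 8, 9}
A[(¬r ∧ b) U AF (b → (AG (¬a ∧ (r ∨ ¬a))))]: least fixpoint, start Z0 = Sat(AF (b → (AG (¬a ∧ (r ∨ ¬a))))) = {1, 2, 4, 5, 6, 8, 9}, add states in Sat(¬r ∧ b) with every successor in Z. Already a fixed point.
Sat(A[(¬r ∧ b) U AF (b → (AG (¬a ∧ (r ∨ ¬a))))]) = {1, 2, 4, 5, 6, 8, 9}
7 ∉ Sat(A[(¬r ∧ b) U AF (b → (AG (¬a ∧ (r ∨ ¬a))))]) = {1, 2, 4, 5, 6, 8, 9}, so the formula does not hold at 7.

No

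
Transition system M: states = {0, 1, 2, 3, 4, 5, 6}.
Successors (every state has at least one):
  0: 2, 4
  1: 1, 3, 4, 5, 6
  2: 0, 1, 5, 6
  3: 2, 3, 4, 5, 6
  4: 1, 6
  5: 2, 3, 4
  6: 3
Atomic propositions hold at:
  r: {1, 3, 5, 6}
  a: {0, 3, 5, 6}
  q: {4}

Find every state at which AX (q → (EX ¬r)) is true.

Sat(¬r) = {0, 2, 4}
Sat(EX ¬r) = {s : some successor in {0, 2, 4}} = {0, 1, 2, 3, 5}
Sat(q → (EX ¬r)) = {0, 1, 2, 3, 5, 6}
Sat(AX (q → (EX ¬r))) = {s : every successor in {0, 1, 2, 3, 5, 6}} = {2, 4, 6}

{2, 4, 6}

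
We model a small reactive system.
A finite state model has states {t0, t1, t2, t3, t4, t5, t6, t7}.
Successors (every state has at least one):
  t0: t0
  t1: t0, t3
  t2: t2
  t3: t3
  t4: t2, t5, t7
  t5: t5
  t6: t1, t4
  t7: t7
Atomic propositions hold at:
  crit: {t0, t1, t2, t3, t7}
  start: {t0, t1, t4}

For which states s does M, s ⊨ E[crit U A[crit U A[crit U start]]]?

A[crit U start]: least fixpoint, start Z0 = Sat(start) = {t0, t1, t4}, add states in Sat(crit) with every successor in Z. Already a fixed point.
Sat(A[crit U start]) = {t0, t1, t4}
A[crit U A[crit U start]]: least fixpoint, start Z0 = Sat(A[crit U start]) = {t0, t1, t4}, add states in Sat(crit) with every successor in Z. Already a fixed point.
Sat(A[crit U A[crit U start]]) = {t0, t1, t4}
E[crit U A[crit U A[crit U start]]]: least fixpoint, start Z0 = Sat(A[crit U A[crit U start]]) = {t0, t1, t4}, add states in Sat(crit) with some successor in Z. Already a fixed point.
Sat(E[crit U A[crit U A[crit U start]]]) = {t0, t1, t4}

{t0, t1, t4}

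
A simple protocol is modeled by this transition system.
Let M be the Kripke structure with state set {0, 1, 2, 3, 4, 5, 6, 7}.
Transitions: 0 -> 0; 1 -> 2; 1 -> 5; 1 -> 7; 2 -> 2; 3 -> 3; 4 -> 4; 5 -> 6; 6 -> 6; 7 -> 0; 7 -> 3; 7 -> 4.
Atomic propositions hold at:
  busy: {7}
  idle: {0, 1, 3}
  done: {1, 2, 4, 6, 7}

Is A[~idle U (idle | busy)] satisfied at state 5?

Sat(~idle) = {2, 4, 5, 6, 7}
Sat(idle | busy) = {0, 1, 3, 7}
A[~idle U (idle | busy)]: least fixpoint, start Z0 = Sat((idle | busy)) = {0, 1, 3, 7}, add states in Sat(~idle) with every successor in Z. Already a fixed point.
Sat(A[~idle U (idle | busy)]) = {0, 1, 3, 7}
5 ∉ Sat(A[~idle U (idle | busy)]) = {0, 1, 3, 7}, so the formula does not hold at 5.

No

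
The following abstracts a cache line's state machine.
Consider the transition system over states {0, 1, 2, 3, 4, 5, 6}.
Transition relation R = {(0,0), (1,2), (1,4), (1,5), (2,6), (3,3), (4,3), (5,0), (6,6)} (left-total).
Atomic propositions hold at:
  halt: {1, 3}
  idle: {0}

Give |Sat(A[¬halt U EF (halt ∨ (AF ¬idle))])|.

6

Sat(¬halt) = {0, 2, 4, 5, 6}
Sat(¬idle) = {1, 2, 3, 4, 5, 6}
AF ¬idle: least fixpoint, start Z0 = {1, 2, 3, 4, 5, 6}, add states with every successor in Z. Already a fixed point.
Sat(AF ¬idle) = {1, 2, 3, 4, 5, 6}
Sat(halt ∨ (AF ¬idle)) = {1, 2, 3, 4, 5, 6}
EF (halt ∨ (AF ¬idle)): least fixpoint, start Z0 = {1, 2, 3, 4, 5, 6}, add states with some successor in Z. Already a fixed point.
Sat(EF (halt ∨ (AF ¬idle))) = {1, 2, 3, 4, 5, 6}
A[¬halt U EF (halt ∨ (AF ¬idle))]: least fixpoint, start Z0 = Sat(EF (halt ∨ (AF ¬idle))) = {1, 2, 3, 4, 5, 6}, add states in Sat(¬halt) with every successor in Z. Already a fixed point.
Sat(A[¬halt U EF (halt ∨ (AF ¬idle))]) = {1, 2, 3, 4, 5, 6}
|Sat(A[¬halt U EF (halt ∨ (AF ¬idle))])| = |{1, 2, 3, 4, 5, 6}| = 6.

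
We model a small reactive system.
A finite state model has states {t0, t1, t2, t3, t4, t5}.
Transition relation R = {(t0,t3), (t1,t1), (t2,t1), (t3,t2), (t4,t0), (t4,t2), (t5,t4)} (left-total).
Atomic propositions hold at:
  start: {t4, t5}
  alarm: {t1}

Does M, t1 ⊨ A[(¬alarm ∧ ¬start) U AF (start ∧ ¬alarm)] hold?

Sat(¬alarm) = {t0, t2, t3, t4, t5}
Sat(¬start) = {t0, t1, t2, t3}
Sat(¬alarm ∧ ¬start) = {t0, t2, t3}
Sat(start ∧ ¬alarm) = {t4, t5}
AF (start ∧ ¬alarm): least fixpoint, start Z0 = {t4, t5}, add states with every successor in Z. Already a fixed point.
Sat(AF (start ∧ ¬alarm)) = {t4, t5}
A[(¬alarm ∧ ¬start) U AF (start ∧ ¬alarm)]: least fixpoint, start Z0 = Sat(AF (start ∧ ¬alarm)) = {t4, t5}, add states in Sat(¬alarm ∧ ¬start) with every successor in Z. Already a fixed point.
Sat(A[(¬alarm ∧ ¬start) U AF (start ∧ ¬alarm)]) = {t4, t5}
t1 ∉ Sat(A[(¬alarm ∧ ¬start) U AF (start ∧ ¬alarm)]) = {t4, t5}, so the formula does not hold at t1.

No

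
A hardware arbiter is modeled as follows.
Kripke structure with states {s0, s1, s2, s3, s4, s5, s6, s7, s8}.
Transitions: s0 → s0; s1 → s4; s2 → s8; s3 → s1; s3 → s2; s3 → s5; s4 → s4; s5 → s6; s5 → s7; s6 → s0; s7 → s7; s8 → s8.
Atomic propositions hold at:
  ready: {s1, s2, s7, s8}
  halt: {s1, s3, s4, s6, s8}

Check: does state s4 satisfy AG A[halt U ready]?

A[halt U ready]: least fixpoint, start Z0 = Sat(ready) = {s1, s2, s7, s8}, add states in Sat(halt) with every successor in Z. Already a fixed point.
Sat(A[halt U ready]) = {s1, s2, s7, s8}
AG A[halt U ready]: greatest fixpoint, start Z0 = {s1, s2, s7, s8}, keep only states in Sat with every successor in Z. Z1 = {s2, s7, s8}; fixed.
Sat(AG A[halt U ready]) = {s2, s7, s8}
s4 ∉ Sat(AG A[halt U ready]) = {s2, s7, s8}, so the formula does not hold at s4.

No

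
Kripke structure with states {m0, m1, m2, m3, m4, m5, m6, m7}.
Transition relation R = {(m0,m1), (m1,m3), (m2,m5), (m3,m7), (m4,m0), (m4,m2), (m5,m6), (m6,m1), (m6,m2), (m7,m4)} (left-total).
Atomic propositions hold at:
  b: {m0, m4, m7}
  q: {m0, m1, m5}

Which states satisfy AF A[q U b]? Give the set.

{m0, m1, m3, m4, m7}

A[q U b]: least fixpoint, start Z0 = Sat(b) = {m0, m4, m7}, add states in Sat(q) with every successor in Z. Already a fixed point.
Sat(A[q U b]) = {m0, m4, m7}
AF A[q U b]: least fixpoint, start Z0 = {m0, m4, m7}, add states with every successor in Z. Z1 = {m0, m3, m4, m7}; Z2 = {m0, m1, m3, m4, m7}; fixed.
Sat(AF A[q U b]) = {m0, m1, m3, m4, m7}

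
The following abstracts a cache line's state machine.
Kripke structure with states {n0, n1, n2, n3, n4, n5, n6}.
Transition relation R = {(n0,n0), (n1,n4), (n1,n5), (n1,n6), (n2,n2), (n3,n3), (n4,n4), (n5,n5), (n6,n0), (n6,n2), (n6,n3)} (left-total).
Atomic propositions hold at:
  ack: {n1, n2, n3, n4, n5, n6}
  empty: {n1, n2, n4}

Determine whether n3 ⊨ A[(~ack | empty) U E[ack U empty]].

No

Sat(~ack) = {n0}
Sat(~ack | empty) = {n0, n1, n2, n4}
E[ack U empty]: least fixpoint, start Z0 = Sat(empty) = {n1, n2, n4}, add states in Sat(ack) with some successor in Z. Z1 = {n1, n2, n4, n6}; fixed.
Sat(E[ack U empty]) = {n1, n2, n4, n6}
A[(~ack | empty) U E[ack U empty]]: least fixpoint, start Z0 = Sat(E[ack U empty]) = {n1, n2, n4, n6}, add states in Sat(~ack | empty) with every successor in Z. Already a fixed point.
Sat(A[(~ack | empty) U E[ack U empty]]) = {n1, n2, n4, n6}
n3 ∉ Sat(A[(~ack | empty) U E[ack U empty]]) = {n1, n2, n4, n6}, so the formula does not hold at n3.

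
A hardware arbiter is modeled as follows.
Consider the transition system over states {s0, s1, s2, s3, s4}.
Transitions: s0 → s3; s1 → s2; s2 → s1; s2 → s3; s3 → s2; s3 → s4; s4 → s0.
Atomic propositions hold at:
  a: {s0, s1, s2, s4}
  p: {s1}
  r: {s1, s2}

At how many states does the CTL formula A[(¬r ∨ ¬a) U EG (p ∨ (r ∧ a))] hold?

2

Sat(¬r) = {s0, s3, s4}
Sat(¬a) = {s3}
Sat(¬r ∨ ¬a) = {s0, s3, s4}
Sat(r ∧ a) = {s1, s2}
Sat(p ∨ (r ∧ a)) = {s1, s2}
EG (p ∨ (r ∧ a)): greatest fixpoint, start Z0 = {s1, s2}, keep only states in Sat with some successor in Z. Already a fixed point.
Sat(EG (p ∨ (r ∧ a))) = {s1, s2}
A[(¬r ∨ ¬a) U EG (p ∨ (r ∧ a))]: least fixpoint, start Z0 = Sat(EG (p ∨ (r ∧ a))) = {s1, s2}, add states in Sat(¬r ∨ ¬a) with every successor in Z. Already a fixed point.
Sat(A[(¬r ∨ ¬a) U EG (p ∨ (r ∧ a))]) = {s1, s2}
|Sat(A[(¬r ∨ ¬a) U EG (p ∨ (r ∧ a))])| = |{s1, s2}| = 2.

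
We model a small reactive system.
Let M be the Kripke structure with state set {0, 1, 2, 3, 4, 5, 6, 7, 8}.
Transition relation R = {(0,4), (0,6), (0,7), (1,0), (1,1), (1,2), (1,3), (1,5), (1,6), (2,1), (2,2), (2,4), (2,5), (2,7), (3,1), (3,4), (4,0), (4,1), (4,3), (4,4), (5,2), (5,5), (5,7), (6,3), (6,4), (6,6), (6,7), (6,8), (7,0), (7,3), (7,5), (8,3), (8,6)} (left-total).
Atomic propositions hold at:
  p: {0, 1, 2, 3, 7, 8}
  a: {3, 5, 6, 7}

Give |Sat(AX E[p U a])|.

4

E[p U a]: least fixpoint, start Z0 = Sat(a) = {3, 5, 6, 7}, add states in Sat(p) with some successor in Z. Z1 = {0, 1, 2, 3, 5, 6, 7, 8}; fixed.
Sat(E[p U a]) = {0, 1, 2, 3, 5, 6, 7, 8}
Sat(AX E[p U a]) = {s : every successor in {0, 1, 2, 3, 5, 6, 7, 8}} = {1, 5, 7, 8}
|Sat(AX E[p U a])| = |{1, 5, 7, 8}| = 4.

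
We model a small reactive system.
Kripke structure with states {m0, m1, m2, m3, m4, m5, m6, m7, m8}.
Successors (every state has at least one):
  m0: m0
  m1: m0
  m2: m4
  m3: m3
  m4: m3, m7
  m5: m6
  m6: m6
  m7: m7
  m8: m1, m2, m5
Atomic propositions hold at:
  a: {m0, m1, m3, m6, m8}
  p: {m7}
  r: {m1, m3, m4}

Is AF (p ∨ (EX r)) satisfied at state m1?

No

Sat(EX r) = {s : some successor in {m1, m3, m4}} = {m2, m3, m4, m8}
Sat(p ∨ (EX r)) = {m2, m3, m4, m7, m8}
AF (p ∨ (EX r)): least fixpoint, start Z0 = {m2, m3, m4, m7, m8}, add states with every successor in Z. Already a fixed point.
Sat(AF (p ∨ (EX r))) = {m2, m3, m4, m7, m8}
m1 ∉ Sat(AF (p ∨ (EX r))) = {m2, m3, m4, m7, m8}, so the formula does not hold at m1.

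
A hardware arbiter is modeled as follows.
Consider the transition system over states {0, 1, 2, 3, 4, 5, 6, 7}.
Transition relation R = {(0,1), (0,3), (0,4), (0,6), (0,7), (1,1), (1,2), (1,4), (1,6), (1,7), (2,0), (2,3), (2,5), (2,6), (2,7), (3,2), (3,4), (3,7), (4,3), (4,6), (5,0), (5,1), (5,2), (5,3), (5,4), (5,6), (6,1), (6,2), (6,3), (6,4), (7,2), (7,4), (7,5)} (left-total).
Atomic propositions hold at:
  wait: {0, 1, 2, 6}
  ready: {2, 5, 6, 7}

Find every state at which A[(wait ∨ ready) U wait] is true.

Sat(wait ∨ ready) = {0, 1, 2, 5, 6, 7}
A[(wait ∨ ready) U wait]: least fixpoint, start Z0 = Sat(wait) = {0, 1, 2, 6}, add states in Sat(wait ∨ ready) with every successor in Z. Already a fixed point.
Sat(A[(wait ∨ ready) U wait]) = {0, 1, 2, 6}

{0, 1, 2, 6}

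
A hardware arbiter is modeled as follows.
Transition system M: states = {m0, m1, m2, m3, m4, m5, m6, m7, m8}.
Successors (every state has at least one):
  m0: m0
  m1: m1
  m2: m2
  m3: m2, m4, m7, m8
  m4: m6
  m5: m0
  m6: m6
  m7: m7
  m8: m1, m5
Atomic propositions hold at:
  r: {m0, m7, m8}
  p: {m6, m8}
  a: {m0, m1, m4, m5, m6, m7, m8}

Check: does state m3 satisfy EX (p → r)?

Yes

Sat(p → r) = {m0, m1, m2, m3, m4, m5, m7, m8}
Sat(EX (p → r)) = {s : some successor in {m0, m1, m2, m3, m4, m5, m7, m8}} = {m0, m1, m2, m3, m5, m7, m8}
m3 ∈ Sat(EX (p → r)) = {m0, m1, m2, m3, m5, m7, m8}, so the formula holds at m3.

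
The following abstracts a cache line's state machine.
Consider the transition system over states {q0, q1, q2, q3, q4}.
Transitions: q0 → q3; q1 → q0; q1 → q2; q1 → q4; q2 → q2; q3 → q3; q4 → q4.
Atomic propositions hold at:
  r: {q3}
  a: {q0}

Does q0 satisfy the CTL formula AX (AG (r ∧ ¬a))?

Yes

Sat(¬a) = {q1, q2, q3, q4}
Sat(r ∧ ¬a) = {q3}
AG (r ∧ ¬a): greatest fixpoint, start Z0 = {q3}, keep only states in Sat with every successor in Z. Already a fixed point.
Sat(AG (r ∧ ¬a)) = {q3}
Sat(AX (AG (r ∧ ¬a))) = {s : every successor in {q3}} = {q0, q3}
q0 ∈ Sat(AX (AG (r ∧ ¬a))) = {q0, q3}, so the formula holds at q0.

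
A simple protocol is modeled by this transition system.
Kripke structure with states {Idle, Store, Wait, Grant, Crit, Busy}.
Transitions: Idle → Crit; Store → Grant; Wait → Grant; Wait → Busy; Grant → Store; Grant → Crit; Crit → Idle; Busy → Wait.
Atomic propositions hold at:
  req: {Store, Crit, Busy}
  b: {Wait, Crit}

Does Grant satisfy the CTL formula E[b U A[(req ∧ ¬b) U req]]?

Sat(¬b) = {Idle, Store, Grant, Busy}
Sat(req ∧ ¬b) = {Store, Busy}
A[(req ∧ ¬b) U req]: least fixpoint, start Z0 = Sat(req) = {Store, Crit, Busy}, add states in Sat(req ∧ ¬b) with every successor in Z. Already a fixed point.
Sat(A[(req ∧ ¬b) U req]) = {Store, Crit, Busy}
E[b U A[(req ∧ ¬b) U req]]: least fixpoint, start Z0 = Sat(A[(req ∧ ¬b) U req]) = {Store, Crit, Busy}, add states in Sat(b) with some successor in Z. Z1 = {Store, Wait, Crit, Busy}; fixed.
Sat(E[b U A[(req ∧ ¬b) U req]]) = {Store, Wait, Crit, Busy}
Grant ∉ Sat(E[b U A[(req ∧ ¬b) U req]]) = {Store, Wait, Crit, Busy}, so the formula does not hold at Grant.

No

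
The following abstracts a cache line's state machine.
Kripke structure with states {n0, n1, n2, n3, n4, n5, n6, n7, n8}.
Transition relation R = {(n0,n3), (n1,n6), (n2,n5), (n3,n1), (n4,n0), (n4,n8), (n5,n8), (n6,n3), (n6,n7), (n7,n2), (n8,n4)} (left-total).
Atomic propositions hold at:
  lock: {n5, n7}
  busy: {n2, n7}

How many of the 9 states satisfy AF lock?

3

AF lock: least fixpoint, start Z0 = {n5, n7}, add states with every successor in Z. Z1 = {n2, n5, n7}; fixed.
Sat(AF lock) = {n2, n5, n7}
|Sat(AF lock)| = |{n2, n5, n7}| = 3.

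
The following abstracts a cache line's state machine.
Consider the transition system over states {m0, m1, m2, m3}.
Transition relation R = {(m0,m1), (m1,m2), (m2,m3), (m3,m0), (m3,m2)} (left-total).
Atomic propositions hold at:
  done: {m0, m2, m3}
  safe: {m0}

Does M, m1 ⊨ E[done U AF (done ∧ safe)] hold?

Sat(done ∧ safe) = {m0}
AF (done ∧ safe): least fixpoint, start Z0 = {m0}, add states with every successor in Z. Already a fixed point.
Sat(AF (done ∧ safe)) = {m0}
E[done U AF (done ∧ safe)]: least fixpoint, start Z0 = Sat(AF (done ∧ safe)) = {m0}, add states in Sat(done) with some successor in Z. Z1 = {m0, m3}; Z2 = {m0, m2, m3}; fixed.
Sat(E[done U AF (done ∧ safe)]) = {m0, m2, m3}
m1 ∉ Sat(E[done U AF (done ∧ safe)]) = {m0, m2, m3}, so the formula does not hold at m1.

No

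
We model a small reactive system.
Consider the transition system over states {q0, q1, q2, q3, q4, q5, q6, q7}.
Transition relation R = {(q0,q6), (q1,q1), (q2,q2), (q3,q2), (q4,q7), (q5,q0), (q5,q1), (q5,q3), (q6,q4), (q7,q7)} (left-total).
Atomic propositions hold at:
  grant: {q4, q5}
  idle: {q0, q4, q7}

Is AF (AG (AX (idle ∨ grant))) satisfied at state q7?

Sat(idle ∨ grant) = {q0, q4, q5, q7}
Sat(AX (idle ∨ grant)) = {s : every successor in {q0, q4, q5, q7}} = {q4, q6, q7}
AG (AX (idle ∨ grant)): greatest fixpoint, start Z0 = {q4, q6, q7}, keep only states in Sat with every successor in Z. Already a fixed point.
Sat(AG (AX (idle ∨ grant))) = {q4, q6, q7}
AF (AG (AX (idle ∨ grant))): least fixpoint, start Z0 = {q4, q6, q7}, add states with every successor in Z. Z1 = {q0, q4, q6, q7}; fixed.
Sat(AF (AG (AX (idle ∨ grant)))) = {q0, q4, q6, q7}
q7 ∈ Sat(AF (AG (AX (idle ∨ grant)))) = {q0, q4, q6, q7}, so the formula holds at q7.

Yes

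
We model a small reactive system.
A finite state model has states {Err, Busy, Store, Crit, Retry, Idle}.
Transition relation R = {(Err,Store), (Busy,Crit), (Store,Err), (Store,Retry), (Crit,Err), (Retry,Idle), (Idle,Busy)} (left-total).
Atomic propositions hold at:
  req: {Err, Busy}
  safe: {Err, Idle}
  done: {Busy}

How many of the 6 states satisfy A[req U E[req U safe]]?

2

E[req U safe]: least fixpoint, start Z0 = Sat(safe) = {Err, Idle}, add states in Sat(req) with some successor in Z. Already a fixed point.
Sat(E[req U safe]) = {Err, Idle}
A[req U E[req U safe]]: least fixpoint, start Z0 = Sat(E[req U safe]) = {Err, Idle}, add states in Sat(req) with every successor in Z. Already a fixed point.
Sat(A[req U E[req U safe]]) = {Err, Idle}
|Sat(A[req U E[req U safe]])| = |{Err, Idle}| = 2.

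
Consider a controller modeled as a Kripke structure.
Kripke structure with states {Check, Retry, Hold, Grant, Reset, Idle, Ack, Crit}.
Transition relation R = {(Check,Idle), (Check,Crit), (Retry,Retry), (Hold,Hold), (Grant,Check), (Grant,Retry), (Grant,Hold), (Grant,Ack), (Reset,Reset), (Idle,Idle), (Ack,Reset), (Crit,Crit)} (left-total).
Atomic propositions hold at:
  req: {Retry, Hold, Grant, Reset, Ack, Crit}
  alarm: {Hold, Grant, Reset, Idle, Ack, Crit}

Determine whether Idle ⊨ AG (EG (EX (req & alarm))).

No

Sat(req & alarm) = {Hold, Grant, Reset, Ack, Crit}
Sat(EX (req & alarm)) = {s : some successor in {Hold, Grant, Reset, Ack, Crit}} = {Check, Hold, Grant, Reset, Ack, Crit}
EG (EX (req & alarm)): greatest fixpoint, start Z0 = {Check, Hold, Grant, Reset, Ack, Crit}, keep only states in Sat with some successor in Z. Already a fixed point.
Sat(EG (EX (req & alarm))) = {Check, Hold, Grant, Reset, Ack, Crit}
AG (EG (EX (req & alarm))): greatest fixpoint, start Z0 = {Check, Hold, Grant, Reset, Ack, Crit}, keep only states in Sat with every successor in Z. Z1 = {Hold, Reset, Ack, Crit}; fixed.
Sat(AG (EG (EX (req & alarm)))) = {Hold, Reset, Ack, Crit}
Idle ∉ Sat(AG (EG (EX (req & alarm)))) = {Hold, Reset, Ack, Crit}, so the formula does not hold at Idle.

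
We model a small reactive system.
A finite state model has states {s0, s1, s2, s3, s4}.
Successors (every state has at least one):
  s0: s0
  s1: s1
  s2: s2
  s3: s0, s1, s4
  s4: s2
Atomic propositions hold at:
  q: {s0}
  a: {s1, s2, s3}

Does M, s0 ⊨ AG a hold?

AG a: greatest fixpoint, start Z0 = {s1, s2, s3}, keep only states in Sat with every successor in Z. Z1 = {s1, s2}; fixed.
Sat(AG a) = {s1, s2}
s0 ∉ Sat(AG a) = {s1, s2}, so the formula does not hold at s0.

No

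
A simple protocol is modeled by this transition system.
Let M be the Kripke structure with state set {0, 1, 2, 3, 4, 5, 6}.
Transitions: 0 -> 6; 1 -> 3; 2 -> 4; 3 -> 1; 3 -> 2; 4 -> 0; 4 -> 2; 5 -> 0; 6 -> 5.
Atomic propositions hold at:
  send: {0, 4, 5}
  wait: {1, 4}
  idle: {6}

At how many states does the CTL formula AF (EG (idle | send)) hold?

5

Sat(idle | send) = {0, 4, 5, 6}
EG (idle | send): greatest fixpoint, start Z0 = {0, 4, 5, 6}, keep only states in Sat with some successor in Z. Already a fixed point.
Sat(EG (idle | send)) = {0, 4, 5, 6}
AF (EG (idle | send)): least fixpoint, start Z0 = {0, 4, 5, 6}, add states with every successor in Z. Z1 = {0, 2, 4, 5, 6}; fixed.
Sat(AF (EG (idle | send))) = {0, 2, 4, 5, 6}
|Sat(AF (EG (idle | send)))| = |{0, 2, 4, 5, 6}| = 5.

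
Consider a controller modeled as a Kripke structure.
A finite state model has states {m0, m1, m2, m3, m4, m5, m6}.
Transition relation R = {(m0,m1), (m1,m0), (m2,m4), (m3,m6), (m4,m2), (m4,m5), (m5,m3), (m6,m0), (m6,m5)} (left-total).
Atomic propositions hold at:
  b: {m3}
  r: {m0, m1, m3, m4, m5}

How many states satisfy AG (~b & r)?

Sat(~b) = {m0, m1, m2, m4, m5, m6}
Sat(~b & r) = {m0, m1, m4, m5}
AG (~b & r): greatest fixpoint, start Z0 = {m0, m1, m4, m5}, keep only states in Sat with every successor in Z. Z1 = {m0, m1}; fixed.
Sat(AG (~b & r)) = {m0, m1}
|Sat(AG (~b & r))| = |{m0, m1}| = 2.

2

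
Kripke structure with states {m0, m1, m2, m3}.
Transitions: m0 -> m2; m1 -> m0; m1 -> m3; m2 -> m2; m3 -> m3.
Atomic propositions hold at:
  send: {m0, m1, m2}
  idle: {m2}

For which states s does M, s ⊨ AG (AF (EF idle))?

EF idle: least fixpoint, start Z0 = {m2}, add states with some successor in Z. Z1 = {m0, m2}; Z2 = {m0, m1, m2}; fixed.
Sat(EF idle) = {m0, m1, m2}
AF (EF idle): least fixpoint, start Z0 = {m0, m1, m2}, add states with every successor in Z. Already a fixed point.
Sat(AF (EF idle)) = {m0, m1, m2}
AG (AF (EF idle)): greatest fixpoint, start Z0 = {m0, m1, m2}, keep only states in Sat with every successor in Z. Z1 = {m0, m2}; fixed.
Sat(AG (AF (EF idle))) = {m0, m2}

{m0, m2}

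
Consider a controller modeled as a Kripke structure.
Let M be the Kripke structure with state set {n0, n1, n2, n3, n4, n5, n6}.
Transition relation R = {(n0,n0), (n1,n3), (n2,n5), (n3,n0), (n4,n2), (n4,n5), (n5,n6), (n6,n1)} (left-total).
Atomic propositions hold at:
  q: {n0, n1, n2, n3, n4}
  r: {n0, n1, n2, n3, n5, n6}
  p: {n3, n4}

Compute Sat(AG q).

{n0, n1, n3}

AG q: greatest fixpoint, start Z0 = {n0, n1, n2, n3, n4}, keep only states in Sat with every successor in Z. Z1 = {n0, n1, n3}; fixed.
Sat(AG q) = {n0, n1, n3}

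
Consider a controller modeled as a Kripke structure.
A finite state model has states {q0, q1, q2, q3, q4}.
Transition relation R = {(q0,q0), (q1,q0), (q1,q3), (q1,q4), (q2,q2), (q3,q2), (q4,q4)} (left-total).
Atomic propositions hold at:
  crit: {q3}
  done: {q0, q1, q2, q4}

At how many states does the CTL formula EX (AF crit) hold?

1

AF crit: least fixpoint, start Z0 = {q3}, add states with every successor in Z. Already a fixed point.
Sat(AF crit) = {q3}
Sat(EX (AF crit)) = {s : some successor in {q3}} = {q1}
|Sat(EX (AF crit))| = |{q1}| = 1.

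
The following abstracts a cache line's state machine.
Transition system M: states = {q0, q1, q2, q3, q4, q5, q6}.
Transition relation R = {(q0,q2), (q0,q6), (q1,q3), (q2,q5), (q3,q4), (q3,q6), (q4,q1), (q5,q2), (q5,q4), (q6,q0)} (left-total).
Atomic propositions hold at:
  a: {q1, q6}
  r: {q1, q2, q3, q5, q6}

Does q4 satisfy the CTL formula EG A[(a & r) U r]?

No

Sat(a & r) = {q1, q6}
A[(a & r) U r]: least fixpoint, start Z0 = Sat(r) = {q1, q2, q3, q5, q6}, add states in Sat(a & r) with every successor in Z. Already a fixed point.
Sat(A[(a & r) U r]) = {q1, q2, q3, q5, q6}
EG A[(a & r) U r]: greatest fixpoint, start Z0 = {q1, q2, q3, q5, q6}, keep only states in Sat with some successor in Z. Z1 = {q1, q2, q3, q5}; Z2 = {q1, q2, q5}; Z3 = {q2, q5}; fixed.
Sat(EG A[(a & r) U r]) = {q2, q5}
q4 ∉ Sat(EG A[(a & r) U r]) = {q2, q5}, so the formula does not hold at q4.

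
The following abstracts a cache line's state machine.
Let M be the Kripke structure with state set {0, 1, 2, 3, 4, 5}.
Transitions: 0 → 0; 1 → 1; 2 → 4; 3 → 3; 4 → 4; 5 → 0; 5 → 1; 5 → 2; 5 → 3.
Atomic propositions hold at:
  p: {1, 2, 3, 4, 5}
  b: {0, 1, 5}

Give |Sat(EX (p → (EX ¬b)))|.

5

Sat(¬b) = {2, 3, 4}
Sat(EX ¬b) = {s : some successor in {2, 3, 4}} = {2, 3, 4, 5}
Sat(p → (EX ¬b)) = {0, 2, 3, 4, 5}
Sat(EX (p → (EX ¬b))) = {s : some successor in {0, 2, 3, 4, 5}} = {0, 2, 3, 4, 5}
|Sat(EX (p → (EX ¬b)))| = |{0, 2, 3, 4, 5}| = 5.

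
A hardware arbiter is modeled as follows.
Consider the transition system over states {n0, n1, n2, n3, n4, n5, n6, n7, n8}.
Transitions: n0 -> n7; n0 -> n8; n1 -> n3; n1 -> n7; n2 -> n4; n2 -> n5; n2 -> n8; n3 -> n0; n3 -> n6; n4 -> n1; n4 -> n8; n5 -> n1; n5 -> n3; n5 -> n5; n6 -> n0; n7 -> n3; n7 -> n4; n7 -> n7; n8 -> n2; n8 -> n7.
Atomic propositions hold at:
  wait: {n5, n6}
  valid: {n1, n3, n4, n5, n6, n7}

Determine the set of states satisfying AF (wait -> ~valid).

Sat(~valid) = {n0, n2, n8}
Sat(wait -> ~valid) = {n0, n1, n2, n3, n4, n7, n8}
AF (wait -> ~valid): least fixpoint, start Z0 = {n0, n1, n2, n3, n4, n7, n8}, add states with every successor in Z. Z1 = {n0, n1, n2, n3, n4, n6, n7, n8}; fixed.
Sat(AF (wait -> ~valid)) = {n0, n1, n2, n3, n4, n6, n7, n8}

{n0, n1, n2, n3, n4, n6, n7, n8}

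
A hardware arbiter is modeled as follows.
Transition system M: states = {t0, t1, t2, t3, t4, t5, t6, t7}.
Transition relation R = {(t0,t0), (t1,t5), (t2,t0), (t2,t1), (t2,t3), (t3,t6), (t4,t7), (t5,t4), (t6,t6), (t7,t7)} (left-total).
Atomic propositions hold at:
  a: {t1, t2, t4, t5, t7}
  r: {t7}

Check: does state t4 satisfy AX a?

Sat(AX a) = {s : every successor in {t1, t2, t4, t5, t7}} = {t1, t4, t5, t7}
t4 ∈ Sat(AX a) = {t1, t4, t5, t7}, so the formula holds at t4.

Yes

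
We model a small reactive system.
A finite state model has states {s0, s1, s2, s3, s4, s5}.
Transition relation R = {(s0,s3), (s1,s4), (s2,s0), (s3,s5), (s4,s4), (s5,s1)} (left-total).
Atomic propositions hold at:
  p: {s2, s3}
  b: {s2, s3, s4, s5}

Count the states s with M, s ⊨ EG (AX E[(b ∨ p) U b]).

2

Sat(b ∨ p) = {s2, s3, s4, s5}
E[(b ∨ p) U b]: least fixpoint, start Z0 = Sat(b) = {s2, s3, s4, s5}, add states in Sat(b ∨ p) with some successor in Z. Already a fixed point.
Sat(E[(b ∨ p) U b]) = {s2, s3, s4, s5}
Sat(AX E[(b ∨ p) U b]) = {s : every successor in {s2, s3, s4, s5}} = {s0, s1, s3, s4}
EG (AX E[(b ∨ p) U b]): greatest fixpoint, start Z0 = {s0, s1, s3, s4}, keep only states in Sat with some successor in Z. Z1 = {s0, s1, s4}; Z2 = {s1, s4}; fixed.
Sat(EG (AX E[(b ∨ p) U b])) = {s1, s4}
|Sat(EG (AX E[(b ∨ p) U b]))| = |{s1, s4}| = 2.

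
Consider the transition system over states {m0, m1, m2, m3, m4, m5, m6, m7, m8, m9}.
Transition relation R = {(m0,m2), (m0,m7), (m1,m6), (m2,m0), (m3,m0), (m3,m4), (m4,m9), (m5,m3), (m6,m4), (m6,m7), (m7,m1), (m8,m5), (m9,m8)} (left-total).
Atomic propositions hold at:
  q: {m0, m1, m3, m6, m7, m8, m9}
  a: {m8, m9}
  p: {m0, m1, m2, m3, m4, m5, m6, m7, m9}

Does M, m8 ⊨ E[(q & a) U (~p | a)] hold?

Sat(q & a) = {m8, m9}
Sat(~p) = {m8}
Sat(~p | a) = {m8, m9}
E[(q & a) U (~p | a)]: least fixpoint, start Z0 = Sat((~p | a)) = {m8, m9}, add states in Sat(q & a) with some successor in Z. Already a fixed point.
Sat(E[(q & a) U (~p | a)]) = {m8, m9}
m8 ∈ Sat(E[(q & a) U (~p | a)]) = {m8, m9}, so the formula holds at m8.

Yes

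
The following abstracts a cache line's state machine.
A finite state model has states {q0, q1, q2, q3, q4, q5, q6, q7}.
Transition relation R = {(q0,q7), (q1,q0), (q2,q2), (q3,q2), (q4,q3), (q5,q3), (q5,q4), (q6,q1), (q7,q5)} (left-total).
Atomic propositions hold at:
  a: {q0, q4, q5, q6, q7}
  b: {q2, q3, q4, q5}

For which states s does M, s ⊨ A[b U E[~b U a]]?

{q0, q1, q4, q5, q6, q7}

Sat(~b) = {q0, q1, q6, q7}
E[~b U a]: least fixpoint, start Z0 = Sat(a) = {q0, q4, q5, q6, q7}, add states in Sat(~b) with some successor in Z. Z1 = {q0, q1, q4, q5, q6, q7}; fixed.
Sat(E[~b U a]) = {q0, q1, q4, q5, q6, q7}
A[b U E[~b U a]]: least fixpoint, start Z0 = Sat(E[~b U a]) = {q0, q1, q4, q5, q6, q7}, add states in Sat(b) with every successor in Z. Already a fixed point.
Sat(A[b U E[~b U a]]) = {q0, q1, q4, q5, q6, q7}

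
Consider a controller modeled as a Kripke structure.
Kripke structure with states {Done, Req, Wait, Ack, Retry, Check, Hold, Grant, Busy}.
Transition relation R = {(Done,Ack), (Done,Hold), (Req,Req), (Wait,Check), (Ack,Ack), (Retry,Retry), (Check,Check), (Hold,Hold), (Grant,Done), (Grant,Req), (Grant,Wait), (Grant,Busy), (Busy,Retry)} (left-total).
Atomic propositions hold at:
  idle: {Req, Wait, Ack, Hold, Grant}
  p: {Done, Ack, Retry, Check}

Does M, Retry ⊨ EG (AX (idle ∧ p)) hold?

No

Sat(idle ∧ p) = {Ack}
Sat(AX (idle ∧ p)) = {s : every successor in {Ack}} = {Ack}
EG (AX (idle ∧ p)): greatest fixpoint, start Z0 = {Ack}, keep only states in Sat with some successor in Z. Already a fixed point.
Sat(EG (AX (idle ∧ p))) = {Ack}
Retry ∉ Sat(EG (AX (idle ∧ p))) = {Ack}, so the formula does not hold at Retry.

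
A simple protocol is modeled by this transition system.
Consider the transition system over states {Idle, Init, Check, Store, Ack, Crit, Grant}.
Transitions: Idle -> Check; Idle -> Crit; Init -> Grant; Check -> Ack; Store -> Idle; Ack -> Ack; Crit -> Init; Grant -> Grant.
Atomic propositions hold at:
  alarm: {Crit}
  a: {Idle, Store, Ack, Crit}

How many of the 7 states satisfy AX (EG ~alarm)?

6

Sat(~alarm) = {Idle, Init, Check, Store, Ack, Grant}
EG ~alarm: greatest fixpoint, start Z0 = {Idle, Init, Check, Store, Ack, Grant}, keep only states in Sat with some successor in Z. Already a fixed point.
Sat(EG ~alarm) = {Idle, Init, Check, Store, Ack, Grant}
Sat(AX (EG ~alarm)) = {s : every successor in {Idle, Init, Check, Store, Ack, Grant}} = {Init, Check, Store, Ack, Crit, Grant}
|Sat(AX (EG ~alarm))| = |{Init, Check, Store, Ack, Crit, Grant}| = 6.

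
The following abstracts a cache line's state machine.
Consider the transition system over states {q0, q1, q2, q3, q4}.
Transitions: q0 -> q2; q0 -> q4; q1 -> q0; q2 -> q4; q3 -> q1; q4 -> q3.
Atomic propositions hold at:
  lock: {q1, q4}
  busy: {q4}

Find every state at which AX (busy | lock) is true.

{q2, q3}

Sat(busy | lock) = {q1, q4}
Sat(AX (busy | lock)) = {s : every successor in {q1, q4}} = {q2, q3}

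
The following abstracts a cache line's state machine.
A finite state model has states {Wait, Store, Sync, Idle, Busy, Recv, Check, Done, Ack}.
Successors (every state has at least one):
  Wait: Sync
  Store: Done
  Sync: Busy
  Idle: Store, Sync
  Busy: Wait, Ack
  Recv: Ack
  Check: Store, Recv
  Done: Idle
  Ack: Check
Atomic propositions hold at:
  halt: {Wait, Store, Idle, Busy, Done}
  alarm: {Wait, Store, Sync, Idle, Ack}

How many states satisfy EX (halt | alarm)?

Sat(halt | alarm) = {Wait, Store, Sync, Idle, Busy, Done, Ack}
Sat(EX (halt | alarm)) = {s : some successor in {Wait, Store, Sync, Idle, Busy, Done, Ack}} = {Wait, Store, Sync, Idle, Busy, Recv, Check, Done}
|Sat(EX (halt | alarm))| = |{Wait, Store, Sync, Idle, Busy, Recv, Check, Done}| = 8.

8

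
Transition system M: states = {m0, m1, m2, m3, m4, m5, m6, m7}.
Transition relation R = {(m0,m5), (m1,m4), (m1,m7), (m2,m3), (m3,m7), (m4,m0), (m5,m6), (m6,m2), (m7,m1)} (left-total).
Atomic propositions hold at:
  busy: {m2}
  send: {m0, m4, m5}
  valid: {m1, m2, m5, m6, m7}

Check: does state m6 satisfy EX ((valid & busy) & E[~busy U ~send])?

Sat(valid & busy) = {m2}
Sat(~busy) = {m0, m1, m3, m4, m5, m6, m7}
Sat(~send) = {m1, m2, m3, m6, m7}
E[~busy U ~send]: least fixpoint, start Z0 = Sat(~send) = {m1, m2, m3, m6, m7}, add states in Sat(~busy) with some successor in Z. Z1 = {m1, m2, m3, m5, m6, m7}; Z2 = {m0, m1, m2, m3, m5, m6, m7}; Z3 = {m0, m1, m2, m3, m4, m5, m6, m7}; fixed.
Sat(E[~busy U ~send]) = {m0, m1, m2, m3, m4, m5, m6, m7}
Sat((valid & busy) & E[~busy U ~send]) = {m2}
Sat(EX ((valid & busy) & E[~busy U ~send])) = {s : some successor in {m2}} = {m6}
m6 ∈ Sat(EX ((valid & busy) & E[~busy U ~send])) = {m6}, so the formula holds at m6.

Yes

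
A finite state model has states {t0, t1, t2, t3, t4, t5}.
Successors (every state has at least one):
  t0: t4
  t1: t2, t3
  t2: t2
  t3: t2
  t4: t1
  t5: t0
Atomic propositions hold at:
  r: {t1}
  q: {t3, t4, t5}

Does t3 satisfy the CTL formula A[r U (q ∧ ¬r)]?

Yes

Sat(¬r) = {t0, t2, t3, t4, t5}
Sat(q ∧ ¬r) = {t3, t4, t5}
A[r U (q ∧ ¬r)]: least fixpoint, start Z0 = Sat((q ∧ ¬r)) = {t3, t4, t5}, add states in Sat(r) with every successor in Z. Already a fixed point.
Sat(A[r U (q ∧ ¬r)]) = {t3, t4, t5}
t3 ∈ Sat(A[r U (q ∧ ¬r)]) = {t3, t4, t5}, so the formula holds at t3.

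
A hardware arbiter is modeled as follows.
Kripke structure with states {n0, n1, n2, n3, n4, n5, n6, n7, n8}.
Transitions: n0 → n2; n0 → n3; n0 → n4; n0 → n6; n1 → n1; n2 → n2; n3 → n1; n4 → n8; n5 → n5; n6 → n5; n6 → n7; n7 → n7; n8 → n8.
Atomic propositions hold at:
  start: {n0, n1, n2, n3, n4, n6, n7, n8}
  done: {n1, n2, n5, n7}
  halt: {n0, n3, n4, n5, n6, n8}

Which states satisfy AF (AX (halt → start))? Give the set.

Sat(halt → start) = {n0, n1, n2, n3, n4, n6, n7, n8}
Sat(AX (halt → start)) = {s : every successor in {n0, n1, n2, n3, n4, n6, n7, n8}} = {n0, n1, n2, n3, n4, n7, n8}
AF (AX (halt → start)): least fixpoint, start Z0 = {n0, n1, n2, n3, n4, n7, n8}, add states with every successor in Z. Already a fixed point.
Sat(AF (AX (halt → start))) = {n0, n1, n2, n3, n4, n7, n8}

{n0, n1, n2, n3, n4, n7, n8}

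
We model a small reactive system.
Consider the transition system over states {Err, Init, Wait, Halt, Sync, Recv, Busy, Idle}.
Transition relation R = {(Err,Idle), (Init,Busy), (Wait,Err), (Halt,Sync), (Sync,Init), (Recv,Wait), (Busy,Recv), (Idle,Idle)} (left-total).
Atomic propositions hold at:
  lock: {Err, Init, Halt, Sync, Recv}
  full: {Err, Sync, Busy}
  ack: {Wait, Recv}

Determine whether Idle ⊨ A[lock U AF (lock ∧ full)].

Sat(lock ∧ full) = {Err, Sync}
AF (lock ∧ full): least fixpoint, start Z0 = {Err, Sync}, add states with every successor in Z. Z1 = {Err, Wait, Halt, Sync}; Z2 = {Err, Wait, Halt, Sync, Recv}; Z3 = {Err, Wait, Halt, Sync, Recv, Busy}; Z4 = {Err, Init, Wait, Halt, Sync, Recv, Busy}; fixed.
Sat(AF (lock ∧ full)) = {Err, Init, Wait, Halt, Sync, Recv, Busy}
A[lock U AF (lock ∧ full)]: least fixpoint, start Z0 = Sat(AF (lock ∧ full)) = {Err, Init, Wait, Halt, Sync, Recv, Busy}, add states in Sat(lock) with every successor in Z. Already a fixed point.
Sat(A[lock U AF (lock ∧ full)]) = {Err, Init, Wait, Halt, Sync, Recv, Busy}
Idle ∉ Sat(A[lock U AF (lock ∧ full)]) = {Err, Init, Wait, Halt, Sync, Recv, Busy}, so the formula does not hold at Idle.

No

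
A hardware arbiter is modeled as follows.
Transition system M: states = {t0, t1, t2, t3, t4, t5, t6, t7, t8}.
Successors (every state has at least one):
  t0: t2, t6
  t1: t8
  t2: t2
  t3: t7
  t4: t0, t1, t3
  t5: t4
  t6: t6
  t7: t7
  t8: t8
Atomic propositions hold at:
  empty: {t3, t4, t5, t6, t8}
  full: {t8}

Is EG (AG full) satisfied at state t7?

No

AG full: greatest fixpoint, start Z0 = {t8}, keep only states in Sat with every successor in Z. Already a fixed point.
Sat(AG full) = {t8}
EG (AG full): greatest fixpoint, start Z0 = {t8}, keep only states in Sat with some successor in Z. Already a fixed point.
Sat(EG (AG full)) = {t8}
t7 ∉ Sat(EG (AG full)) = {t8}, so the formula does not hold at t7.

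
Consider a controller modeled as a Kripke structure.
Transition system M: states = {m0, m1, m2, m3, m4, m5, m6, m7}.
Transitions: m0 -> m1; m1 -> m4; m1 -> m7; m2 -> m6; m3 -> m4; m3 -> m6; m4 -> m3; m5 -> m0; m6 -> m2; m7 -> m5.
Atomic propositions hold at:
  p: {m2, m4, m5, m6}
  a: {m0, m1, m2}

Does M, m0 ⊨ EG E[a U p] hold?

E[a U p]: least fixpoint, start Z0 = Sat(p) = {m2, m4, m5, m6}, add states in Sat(a) with some successor in Z. Z1 = {m1, m2, m4, m5, m6}; Z2 = {m0, m1, m2, m4, m5, m6}; fixed.
Sat(E[a U p]) = {m0, m1, m2, m4, m5, m6}
EG E[a U p]: greatest fixpoint, start Z0 = {m0, m1, m2, m4, m5, m6}, keep only states in Sat with some successor in Z. Z1 = {m0, m1, m2, m5, m6}; Z2 = {m0, m2, m5, m6}; Z3 = {m2, m5, m6}; Z4 = {m2, m6}; fixed.
Sat(EG E[a U p]) = {m2, m6}
m0 ∉ Sat(EG E[a U p]) = {m2, m6}, so the formula does not hold at m0.

No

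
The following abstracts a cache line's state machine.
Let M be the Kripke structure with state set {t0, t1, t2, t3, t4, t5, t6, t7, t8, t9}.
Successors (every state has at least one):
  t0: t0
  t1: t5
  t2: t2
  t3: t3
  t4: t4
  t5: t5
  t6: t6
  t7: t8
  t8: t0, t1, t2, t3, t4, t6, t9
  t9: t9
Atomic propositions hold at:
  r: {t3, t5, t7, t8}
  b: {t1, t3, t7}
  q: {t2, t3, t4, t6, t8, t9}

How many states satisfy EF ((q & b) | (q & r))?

3

Sat(q & b) = {t3}
Sat(q & r) = {t3, t8}
Sat((q & b) | (q & r)) = {t3, t8}
EF ((q & b) | (q & r)): least fixpoint, start Z0 = {t3, t8}, add states with some successor in Z. Z1 = {t3, t7, t8}; fixed.
Sat(EF ((q & b) | (q & r))) = {t3, t7, t8}
|Sat(EF ((q & b) | (q & r)))| = |{t3, t7, t8}| = 3.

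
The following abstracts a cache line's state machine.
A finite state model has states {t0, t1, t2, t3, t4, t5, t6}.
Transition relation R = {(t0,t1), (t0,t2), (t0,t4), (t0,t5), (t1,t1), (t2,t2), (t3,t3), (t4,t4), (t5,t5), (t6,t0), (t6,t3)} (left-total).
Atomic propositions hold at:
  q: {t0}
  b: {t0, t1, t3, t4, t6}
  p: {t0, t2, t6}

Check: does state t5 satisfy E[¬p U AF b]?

Sat(¬p) = {t1, t3, t4, t5}
AF b: least fixpoint, start Z0 = {t0, t1, t3, t4, t6}, add states with every successor in Z. Already a fixed point.
Sat(AF b) = {t0, t1, t3, t4, t6}
E[¬p U AF b]: least fixpoint, start Z0 = Sat(AF b) = {t0, t1, t3, t4, t6}, add states in Sat(¬p) with some successor in Z. Already a fixed point.
Sat(E[¬p U AF b]) = {t0, t1, t3, t4, t6}
t5 ∉ Sat(E[¬p U AF b]) = {t0, t1, t3, t4, t6}, so the formula does not hold at t5.

No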